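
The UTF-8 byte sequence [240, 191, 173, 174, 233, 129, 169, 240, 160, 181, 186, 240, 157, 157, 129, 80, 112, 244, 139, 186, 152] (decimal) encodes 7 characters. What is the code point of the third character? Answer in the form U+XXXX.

Offset 0: leading byte 0xF0 = 11110000 → 4-byte char #1 = F0 BF AD AE.
Offset 4: leading byte 0xE9 = 11101001 → 3-byte char #2 = E9 81 A9.
Offset 7: leading byte 0xF0 = 11110000 → 4-byte char #3 = F0 A0 B5 BA.
Leading byte 0xF0 = 11110000 matches 11110xxx → 4-byte sequence.
Byte 1: 0xF0 = 11110000, payload 000 (3 bits).
Byte 2: 0xA0 = 10100000 (10xxxxxx ✓), payload 100000.
Byte 3: 0xB5 = 10110101 (10xxxxxx ✓), payload 110101.
Byte 4: 0xBA = 10111010 (10xxxxxx ✓), payload 111010.
Concatenate: 000100000110101111010 = 0x20D7A (21 bits → U+20D7A).

U+20D7A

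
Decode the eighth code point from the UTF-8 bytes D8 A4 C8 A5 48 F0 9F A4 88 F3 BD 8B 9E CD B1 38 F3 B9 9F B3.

Offset 0: leading byte 0xD8 = 11011000 → 2-byte char #1 = D8 A4.
Offset 2: leading byte 0xC8 = 11001000 → 2-byte char #2 = C8 A5.
Offset 4: leading byte 0x48 = 01001000 → 1-byte char #3 = 48.
Offset 5: leading byte 0xF0 = 11110000 → 4-byte char #4 = F0 9F A4 88.
Offset 9: leading byte 0xF3 = 11110011 → 4-byte char #5 = F3 BD 8B 9E.
Offset 13: leading byte 0xCD = 11001101 → 2-byte char #6 = CD B1.
Offset 15: leading byte 0x38 = 00111000 → 1-byte char #7 = 38.
Offset 16: leading byte 0xF3 = 11110011 → 4-byte char #8 = F3 B9 9F B3.
Leading byte 0xF3 = 11110011 matches 11110xxx → 4-byte sequence.
Byte 1: 0xF3 = 11110011, payload 011 (3 bits).
Byte 2: 0xB9 = 10111001 (10xxxxxx ✓), payload 111001.
Byte 3: 0x9F = 10011111 (10xxxxxx ✓), payload 011111.
Byte 4: 0xB3 = 10110011 (10xxxxxx ✓), payload 110011.
Concatenate: 011111001011111110011 = 0xF97F3 (21 bits → U+F97F3).

U+F97F3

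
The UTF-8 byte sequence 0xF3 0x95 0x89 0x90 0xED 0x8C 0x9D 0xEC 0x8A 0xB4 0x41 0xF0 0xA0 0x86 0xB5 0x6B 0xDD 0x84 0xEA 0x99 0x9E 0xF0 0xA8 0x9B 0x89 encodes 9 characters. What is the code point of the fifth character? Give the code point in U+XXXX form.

U+201B5

Offset 0: leading byte 0xF3 = 11110011 → 4-byte char #1 = F3 95 89 90.
Offset 4: leading byte 0xED = 11101101 → 3-byte char #2 = ED 8C 9D.
Offset 7: leading byte 0xEC = 11101100 → 3-byte char #3 = EC 8A B4.
Offset 10: leading byte 0x41 = 01000001 → 1-byte char #4 = 41.
Offset 11: leading byte 0xF0 = 11110000 → 4-byte char #5 = F0 A0 86 B5.
Leading byte 0xF0 = 11110000 matches 11110xxx → 4-byte sequence.
Byte 1: 0xF0 = 11110000, payload 000 (3 bits).
Byte 2: 0xA0 = 10100000 (10xxxxxx ✓), payload 100000.
Byte 3: 0x86 = 10000110 (10xxxxxx ✓), payload 000110.
Byte 4: 0xB5 = 10110101 (10xxxxxx ✓), payload 110101.
Concatenate: 000100000000110110101 = 0x201B5 (21 bits → U+201B5).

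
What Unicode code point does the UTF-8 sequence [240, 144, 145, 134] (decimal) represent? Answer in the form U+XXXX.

Leading byte 0xF0 = 11110000 matches 11110xxx → 4-byte sequence.
Byte 1: 0xF0 = 11110000, payload 000 (3 bits).
Byte 2: 0x90 = 10010000 (10xxxxxx ✓), payload 010000.
Byte 3: 0x91 = 10010001 (10xxxxxx ✓), payload 010001.
Byte 4: 0x86 = 10000110 (10xxxxxx ✓), payload 000110.
Concatenate: 000010000010001000110 = 0x10446 (21 bits → U+10446).

U+10446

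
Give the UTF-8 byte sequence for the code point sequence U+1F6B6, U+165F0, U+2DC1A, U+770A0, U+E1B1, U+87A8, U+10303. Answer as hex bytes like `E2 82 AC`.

F0 9F 9A B6 F0 96 97 B0 F0 AD B0 9A F1 B7 82 A0 EE 86 B1 E8 9E A8 F0 90 8C 83

U+1F6B6: 4-byte form → F0 9F 9A B6.
U+165F0: 4-byte form → F0 96 97 B0.
U+2DC1A: 4-byte form → F0 AD B0 9A.
U+770A0: 4-byte form → F1 B7 82 A0.
U+E1B1: 3-byte form → EE 86 B1.
U+87A8: 3-byte form → E8 9E A8.
U+10303: 4-byte form → F0 90 8C 83.
Concatenated (26 bytes): F0 9F 9A B6 F0 96 97 B0 F0 AD B0 9A F1 B7 82 A0 EE 86 B1 E8 9E A8 F0 90 8C 83.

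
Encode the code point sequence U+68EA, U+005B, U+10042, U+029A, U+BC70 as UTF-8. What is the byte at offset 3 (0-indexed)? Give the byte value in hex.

U+68EA → 3-byte form E6 A3 AA at offsets 0–2.
U+005B → 1-byte form 5B at offsets 3–3.
Offset 3 falls in char 2's range; it's byte 1 of 5B = 0x5B.

0x5B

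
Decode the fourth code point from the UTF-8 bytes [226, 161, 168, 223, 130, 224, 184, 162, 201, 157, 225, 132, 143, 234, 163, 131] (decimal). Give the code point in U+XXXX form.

U+025D

Offset 0: leading byte 0xE2 = 11100010 → 3-byte char #1 = E2 A1 A8.
Offset 3: leading byte 0xDF = 11011111 → 2-byte char #2 = DF 82.
Offset 5: leading byte 0xE0 = 11100000 → 3-byte char #3 = E0 B8 A2.
Offset 8: leading byte 0xC9 = 11001001 → 2-byte char #4 = C9 9D.
Leading byte 0xC9 = 11001001 matches 110xxxxx → 2-byte sequence.
Byte 1: 0xC9 = 11001001, payload 01001 (5 bits).
Byte 2: 0x9D = 10011101 (10xxxxxx ✓), payload 011101.
Concatenate: 01001011101 = 0x25D (11 bits → U+025D).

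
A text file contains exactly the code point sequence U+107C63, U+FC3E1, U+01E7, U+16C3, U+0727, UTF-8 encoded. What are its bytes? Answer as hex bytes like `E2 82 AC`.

F4 87 B1 A3 F3 BC 8F A1 C7 A7 E1 9B 83 DC A7

U+107C63: 4-byte form → F4 87 B1 A3.
U+FC3E1: 4-byte form → F3 BC 8F A1.
U+01E7: 2-byte form → C7 A7.
U+16C3: 3-byte form → E1 9B 83.
U+0727: 2-byte form → DC A7.
Concatenated (15 bytes): F4 87 B1 A3 F3 BC 8F A1 C7 A7 E1 9B 83 DC A7.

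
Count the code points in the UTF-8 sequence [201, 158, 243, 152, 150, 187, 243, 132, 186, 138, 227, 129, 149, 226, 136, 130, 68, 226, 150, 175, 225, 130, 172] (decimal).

Byte at offset 0: 0xC9 = 11001001 → 2-byte char (#1). Advance 2.
Byte at offset 2: 0xF3 = 11110011 → 4-byte char (#2). Advance 4.
Byte at offset 6: 0xF3 = 11110011 → 4-byte char (#3). Advance 4.
Byte at offset 10: 0xE3 = 11100011 → 3-byte char (#4). Advance 3.
Byte at offset 13: 0xE2 = 11100010 → 3-byte char (#5). Advance 3.
Byte at offset 16: 0x44 = 01000100 → 1-byte char (#6). Advance 1.
Byte at offset 17: 0xE2 = 11100010 → 3-byte char (#7). Advance 3.
Byte at offset 20: 0xE1 = 11100001 → 3-byte char (#8). Advance 3.
Reached end at offset 23 after 8 code points.

8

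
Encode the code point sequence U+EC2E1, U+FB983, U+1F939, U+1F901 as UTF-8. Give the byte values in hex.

U+EC2E1: 4-byte form → F3 AC 8B A1.
U+FB983: 4-byte form → F3 BB A6 83.
U+1F939: 4-byte form → F0 9F A4 B9.
U+1F901: 4-byte form → F0 9F A4 81.
Concatenated (16 bytes): F3 AC 8B A1 F3 BB A6 83 F0 9F A4 B9 F0 9F A4 81.

F3 AC 8B A1 F3 BB A6 83 F0 9F A4 B9 F0 9F A4 81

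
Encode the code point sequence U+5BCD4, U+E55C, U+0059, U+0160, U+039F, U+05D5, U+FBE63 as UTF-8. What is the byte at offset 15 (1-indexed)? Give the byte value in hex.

0xF3

1-indexed offset 15 is 0-indexed offset 14.
U+5BCD4 → 4-byte form F1 9B B3 94 at offsets 0–3.
U+E55C → 3-byte form EE 95 9C at offsets 4–6.
U+0059 → 1-byte form 59 at offsets 7–7.
U+0160 → 2-byte form C5 A0 at offsets 8–9.
U+039F → 2-byte form CE 9F at offsets 10–11.
U+05D5 → 2-byte form D7 95 at offsets 12–13.
U+FBE63 → 4-byte form F3 BB B9 A3 at offsets 14–17.
Offset 14 falls in char 7's range; it's byte 1 of F3 BB B9 A3 = 0xF3.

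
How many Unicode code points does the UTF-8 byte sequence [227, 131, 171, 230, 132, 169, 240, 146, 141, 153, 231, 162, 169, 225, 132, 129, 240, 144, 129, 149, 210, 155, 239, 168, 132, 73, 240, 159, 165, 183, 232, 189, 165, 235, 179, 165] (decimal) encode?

Byte at offset 0: 0xE3 = 11100011 → 3-byte char (#1). Advance 3.
Byte at offset 3: 0xE6 = 11100110 → 3-byte char (#2). Advance 3.
Byte at offset 6: 0xF0 = 11110000 → 4-byte char (#3). Advance 4.
Byte at offset 10: 0xE7 = 11100111 → 3-byte char (#4). Advance 3.
Byte at offset 13: 0xE1 = 11100001 → 3-byte char (#5). Advance 3.
Byte at offset 16: 0xF0 = 11110000 → 4-byte char (#6). Advance 4.
Byte at offset 20: 0xD2 = 11010010 → 2-byte char (#7). Advance 2.
Byte at offset 22: 0xEF = 11101111 → 3-byte char (#8). Advance 3.
Byte at offset 25: 0x49 = 01001001 → 1-byte char (#9). Advance 1.
Byte at offset 26: 0xF0 = 11110000 → 4-byte char (#10). Advance 4.
Byte at offset 30: 0xE8 = 11101000 → 3-byte char (#11). Advance 3.
Byte at offset 33: 0xEB = 11101011 → 3-byte char (#12). Advance 3.
Reached end at offset 36 after 12 code points.

12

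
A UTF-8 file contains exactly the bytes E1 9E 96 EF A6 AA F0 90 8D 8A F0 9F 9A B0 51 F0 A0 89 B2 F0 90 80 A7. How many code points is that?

7

Byte at offset 0: 0xE1 = 11100001 → 3-byte char (#1). Advance 3.
Byte at offset 3: 0xEF = 11101111 → 3-byte char (#2). Advance 3.
Byte at offset 6: 0xF0 = 11110000 → 4-byte char (#3). Advance 4.
Byte at offset 10: 0xF0 = 11110000 → 4-byte char (#4). Advance 4.
Byte at offset 14: 0x51 = 01010001 → 1-byte char (#5). Advance 1.
Byte at offset 15: 0xF0 = 11110000 → 4-byte char (#6). Advance 4.
Byte at offset 19: 0xF0 = 11110000 → 4-byte char (#7). Advance 4.
Reached end at offset 23 after 7 code points.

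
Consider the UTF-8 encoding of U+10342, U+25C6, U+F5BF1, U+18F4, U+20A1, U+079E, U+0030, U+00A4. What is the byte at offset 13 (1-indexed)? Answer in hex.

1-indexed offset 13 is 0-indexed offset 12.
U+10342 → 4-byte form F0 90 8D 82 at offsets 0–3.
U+25C6 → 3-byte form E2 97 86 at offsets 4–6.
U+F5BF1 → 4-byte form F3 B5 AF B1 at offsets 7–10.
U+18F4 → 3-byte form E1 A3 B4 at offsets 11–13.
Offset 12 falls in char 4's range; it's byte 2 of E1 A3 B4 = 0xA3.

0xA3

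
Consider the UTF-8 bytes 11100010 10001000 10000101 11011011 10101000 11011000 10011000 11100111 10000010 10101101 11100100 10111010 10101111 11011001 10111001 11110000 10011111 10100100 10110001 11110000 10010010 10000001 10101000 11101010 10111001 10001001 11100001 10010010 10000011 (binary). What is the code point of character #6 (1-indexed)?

Offset 0: leading byte 0xE2 = 11100010 → 3-byte char #1 = E2 88 85.
Offset 3: leading byte 0xDB = 11011011 → 2-byte char #2 = DB A8.
Offset 5: leading byte 0xD8 = 11011000 → 2-byte char #3 = D8 98.
Offset 7: leading byte 0xE7 = 11100111 → 3-byte char #4 = E7 82 AD.
Offset 10: leading byte 0xE4 = 11100100 → 3-byte char #5 = E4 BA AF.
Offset 13: leading byte 0xD9 = 11011001 → 2-byte char #6 = D9 B9.
Leading byte 0xD9 = 11011001 matches 110xxxxx → 2-byte sequence.
Byte 1: 0xD9 = 11011001, payload 11001 (5 bits).
Byte 2: 0xB9 = 10111001 (10xxxxxx ✓), payload 111001.
Concatenate: 11001111001 = 0x679 (11 bits → U+0679).

U+0679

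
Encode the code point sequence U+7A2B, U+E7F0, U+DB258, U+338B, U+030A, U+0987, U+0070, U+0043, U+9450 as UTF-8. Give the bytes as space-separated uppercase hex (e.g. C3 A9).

E7 A8 AB EE 9F B0 F3 9B 89 98 E3 8E 8B CC 8A E0 A6 87 70 43 E9 91 90

U+7A2B: 3-byte form → E7 A8 AB.
U+E7F0: 3-byte form → EE 9F B0.
U+DB258: 4-byte form → F3 9B 89 98.
U+338B: 3-byte form → E3 8E 8B.
U+030A: 2-byte form → CC 8A.
U+0987: 3-byte form → E0 A6 87.
U+0070: 1-byte form → 70.
U+0043: 1-byte form → 43.
U+9450: 3-byte form → E9 91 90.
Concatenated (23 bytes): E7 A8 AB EE 9F B0 F3 9B 89 98 E3 8E 8B CC 8A E0 A6 87 70 43 E9 91 90.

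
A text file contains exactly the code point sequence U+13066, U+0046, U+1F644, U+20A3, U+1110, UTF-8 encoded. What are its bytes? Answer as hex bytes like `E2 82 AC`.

U+13066: 4-byte form → F0 93 81 A6.
U+0046: 1-byte form → 46.
U+1F644: 4-byte form → F0 9F 99 84.
U+20A3: 3-byte form → E2 82 A3.
U+1110: 3-byte form → E1 84 90.
Concatenated (15 bytes): F0 93 81 A6 46 F0 9F 99 84 E2 82 A3 E1 84 90.

F0 93 81 A6 46 F0 9F 99 84 E2 82 A3 E1 84 90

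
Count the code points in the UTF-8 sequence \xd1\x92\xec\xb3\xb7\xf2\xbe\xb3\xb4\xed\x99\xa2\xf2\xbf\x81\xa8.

5

Byte at offset 0: 0xD1 = 11010001 → 2-byte char (#1). Advance 2.
Byte at offset 2: 0xEC = 11101100 → 3-byte char (#2). Advance 3.
Byte at offset 5: 0xF2 = 11110010 → 4-byte char (#3). Advance 4.
Byte at offset 9: 0xED = 11101101 → 3-byte char (#4). Advance 3.
Byte at offset 12: 0xF2 = 11110010 → 4-byte char (#5). Advance 4.
Reached end at offset 16 after 5 code points.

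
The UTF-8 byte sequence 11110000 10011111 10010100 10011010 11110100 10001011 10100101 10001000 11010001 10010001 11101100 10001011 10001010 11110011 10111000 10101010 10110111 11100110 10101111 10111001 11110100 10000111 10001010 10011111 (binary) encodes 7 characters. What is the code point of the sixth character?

U+6BF9

Offset 0: leading byte 0xF0 = 11110000 → 4-byte char #1 = F0 9F 94 9A.
Offset 4: leading byte 0xF4 = 11110100 → 4-byte char #2 = F4 8B A5 88.
Offset 8: leading byte 0xD1 = 11010001 → 2-byte char #3 = D1 91.
Offset 10: leading byte 0xEC = 11101100 → 3-byte char #4 = EC 8B 8A.
Offset 13: leading byte 0xF3 = 11110011 → 4-byte char #5 = F3 B8 AA B7.
Offset 17: leading byte 0xE6 = 11100110 → 3-byte char #6 = E6 AF B9.
Leading byte 0xE6 = 11100110 matches 1110xxxx → 3-byte sequence.
Byte 1: 0xE6 = 11100110, payload 0110 (4 bits).
Byte 2: 0xAF = 10101111 (10xxxxxx ✓), payload 101111.
Byte 3: 0xB9 = 10111001 (10xxxxxx ✓), payload 111001.
Concatenate: 0110101111111001 = 0x6BF9 (16 bits → U+6BF9).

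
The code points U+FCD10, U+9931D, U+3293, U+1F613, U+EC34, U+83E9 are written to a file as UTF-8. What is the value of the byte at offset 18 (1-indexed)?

0xB4

1-indexed offset 18 is 0-indexed offset 17.
U+FCD10 → 4-byte form F3 BC B4 90 at offsets 0–3.
U+9931D → 4-byte form F2 99 8C 9D at offsets 4–7.
U+3293 → 3-byte form E3 8A 93 at offsets 8–10.
U+1F613 → 4-byte form F0 9F 98 93 at offsets 11–14.
U+EC34 → 3-byte form EE B0 B4 at offsets 15–17.
Offset 17 falls in char 5's range; it's byte 3 of EE B0 B4 = 0xB4.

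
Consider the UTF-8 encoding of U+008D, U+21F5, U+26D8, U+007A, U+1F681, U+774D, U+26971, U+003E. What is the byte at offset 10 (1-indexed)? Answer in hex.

1-indexed offset 10 is 0-indexed offset 9.
U+008D → 2-byte form C2 8D at offsets 0–1.
U+21F5 → 3-byte form E2 87 B5 at offsets 2–4.
U+26D8 → 3-byte form E2 9B 98 at offsets 5–7.
U+007A → 1-byte form 7A at offsets 8–8.
U+1F681 → 4-byte form F0 9F 9A 81 at offsets 9–12.
Offset 9 falls in char 5's range; it's byte 1 of F0 9F 9A 81 = 0xF0.

0xF0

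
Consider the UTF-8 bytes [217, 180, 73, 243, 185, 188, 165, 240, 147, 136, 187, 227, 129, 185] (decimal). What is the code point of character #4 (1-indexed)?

Offset 0: leading byte 0xD9 = 11011001 → 2-byte char #1 = D9 B4.
Offset 2: leading byte 0x49 = 01001001 → 1-byte char #2 = 49.
Offset 3: leading byte 0xF3 = 11110011 → 4-byte char #3 = F3 B9 BC A5.
Offset 7: leading byte 0xF0 = 11110000 → 4-byte char #4 = F0 93 88 BB.
Leading byte 0xF0 = 11110000 matches 11110xxx → 4-byte sequence.
Byte 1: 0xF0 = 11110000, payload 000 (3 bits).
Byte 2: 0x93 = 10010011 (10xxxxxx ✓), payload 010011.
Byte 3: 0x88 = 10001000 (10xxxxxx ✓), payload 001000.
Byte 4: 0xBB = 10111011 (10xxxxxx ✓), payload 111011.
Concatenate: 000010011001000111011 = 0x1323B (21 bits → U+1323B).

U+1323B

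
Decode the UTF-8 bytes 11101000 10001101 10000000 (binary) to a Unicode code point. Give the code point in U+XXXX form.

U+8340

Leading byte 0xE8 = 11101000 matches 1110xxxx → 3-byte sequence.
Byte 1: 0xE8 = 11101000, payload 1000 (4 bits).
Byte 2: 0x8D = 10001101 (10xxxxxx ✓), payload 001101.
Byte 3: 0x80 = 10000000 (10xxxxxx ✓), payload 000000.
Concatenate: 1000001101000000 = 0x8340 (16 bits → U+8340).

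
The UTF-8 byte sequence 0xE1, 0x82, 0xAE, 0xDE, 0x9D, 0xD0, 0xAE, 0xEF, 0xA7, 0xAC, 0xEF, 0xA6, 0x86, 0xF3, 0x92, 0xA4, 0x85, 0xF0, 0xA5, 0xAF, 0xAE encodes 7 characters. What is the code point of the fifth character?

Offset 0: leading byte 0xE1 = 11100001 → 3-byte char #1 = E1 82 AE.
Offset 3: leading byte 0xDE = 11011110 → 2-byte char #2 = DE 9D.
Offset 5: leading byte 0xD0 = 11010000 → 2-byte char #3 = D0 AE.
Offset 7: leading byte 0xEF = 11101111 → 3-byte char #4 = EF A7 AC.
Offset 10: leading byte 0xEF = 11101111 → 3-byte char #5 = EF A6 86.
Leading byte 0xEF = 11101111 matches 1110xxxx → 3-byte sequence.
Byte 1: 0xEF = 11101111, payload 1111 (4 bits).
Byte 2: 0xA6 = 10100110 (10xxxxxx ✓), payload 100110.
Byte 3: 0x86 = 10000110 (10xxxxxx ✓), payload 000110.
Concatenate: 1111100110000110 = 0xF986 (16 bits → U+F986).

U+F986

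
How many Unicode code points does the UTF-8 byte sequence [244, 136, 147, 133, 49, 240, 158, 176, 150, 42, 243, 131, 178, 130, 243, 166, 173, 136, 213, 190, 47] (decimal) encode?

Byte at offset 0: 0xF4 = 11110100 → 4-byte char (#1). Advance 4.
Byte at offset 4: 0x31 = 00110001 → 1-byte char (#2). Advance 1.
Byte at offset 5: 0xF0 = 11110000 → 4-byte char (#3). Advance 4.
Byte at offset 9: 0x2A = 00101010 → 1-byte char (#4). Advance 1.
Byte at offset 10: 0xF3 = 11110011 → 4-byte char (#5). Advance 4.
Byte at offset 14: 0xF3 = 11110011 → 4-byte char (#6). Advance 4.
Byte at offset 18: 0xD5 = 11010101 → 2-byte char (#7). Advance 2.
Byte at offset 20: 0x2F = 00101111 → 1-byte char (#8). Advance 1.
Reached end at offset 21 after 8 code points.

8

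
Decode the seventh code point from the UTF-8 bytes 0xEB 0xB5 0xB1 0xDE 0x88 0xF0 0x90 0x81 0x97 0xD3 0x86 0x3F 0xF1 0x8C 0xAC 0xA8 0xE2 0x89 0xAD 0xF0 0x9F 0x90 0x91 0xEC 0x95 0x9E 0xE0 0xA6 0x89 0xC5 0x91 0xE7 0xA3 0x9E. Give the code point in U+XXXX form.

Offset 0: leading byte 0xEB = 11101011 → 3-byte char #1 = EB B5 B1.
Offset 3: leading byte 0xDE = 11011110 → 2-byte char #2 = DE 88.
Offset 5: leading byte 0xF0 = 11110000 → 4-byte char #3 = F0 90 81 97.
Offset 9: leading byte 0xD3 = 11010011 → 2-byte char #4 = D3 86.
Offset 11: leading byte 0x3F = 00111111 → 1-byte char #5 = 3F.
Offset 12: leading byte 0xF1 = 11110001 → 4-byte char #6 = F1 8C AC A8.
Offset 16: leading byte 0xE2 = 11100010 → 3-byte char #7 = E2 89 AD.
Leading byte 0xE2 = 11100010 matches 1110xxxx → 3-byte sequence.
Byte 1: 0xE2 = 11100010, payload 0010 (4 bits).
Byte 2: 0x89 = 10001001 (10xxxxxx ✓), payload 001001.
Byte 3: 0xAD = 10101101 (10xxxxxx ✓), payload 101101.
Concatenate: 0010001001101101 = 0x226D (16 bits → U+226D).

U+226D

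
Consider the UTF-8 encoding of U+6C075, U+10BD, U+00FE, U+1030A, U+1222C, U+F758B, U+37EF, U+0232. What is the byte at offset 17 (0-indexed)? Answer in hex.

0xF3

U+6C075 → 4-byte form F1 AC 81 B5 at offsets 0–3.
U+10BD → 3-byte form E1 82 BD at offsets 4–6.
U+00FE → 2-byte form C3 BE at offsets 7–8.
U+1030A → 4-byte form F0 90 8C 8A at offsets 9–12.
U+1222C → 4-byte form F0 92 88 AC at offsets 13–16.
U+F758B → 4-byte form F3 B7 96 8B at offsets 17–20.
Offset 17 falls in char 6's range; it's byte 1 of F3 B7 96 8B = 0xF3.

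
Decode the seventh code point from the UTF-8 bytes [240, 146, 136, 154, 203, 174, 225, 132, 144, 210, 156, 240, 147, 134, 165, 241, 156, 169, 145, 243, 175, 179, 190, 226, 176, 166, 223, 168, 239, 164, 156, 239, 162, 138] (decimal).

U+EFCFE

Offset 0: leading byte 0xF0 = 11110000 → 4-byte char #1 = F0 92 88 9A.
Offset 4: leading byte 0xCB = 11001011 → 2-byte char #2 = CB AE.
Offset 6: leading byte 0xE1 = 11100001 → 3-byte char #3 = E1 84 90.
Offset 9: leading byte 0xD2 = 11010010 → 2-byte char #4 = D2 9C.
Offset 11: leading byte 0xF0 = 11110000 → 4-byte char #5 = F0 93 86 A5.
Offset 15: leading byte 0xF1 = 11110001 → 4-byte char #6 = F1 9C A9 91.
Offset 19: leading byte 0xF3 = 11110011 → 4-byte char #7 = F3 AF B3 BE.
Leading byte 0xF3 = 11110011 matches 11110xxx → 4-byte sequence.
Byte 1: 0xF3 = 11110011, payload 011 (3 bits).
Byte 2: 0xAF = 10101111 (10xxxxxx ✓), payload 101111.
Byte 3: 0xB3 = 10110011 (10xxxxxx ✓), payload 110011.
Byte 4: 0xBE = 10111110 (10xxxxxx ✓), payload 111110.
Concatenate: 011101111110011111110 = 0xEFCFE (21 bits → U+EFCFE).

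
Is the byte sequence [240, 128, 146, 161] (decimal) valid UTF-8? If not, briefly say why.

invalid (overlong encoding)

Leading byte 0xF0 = 11110000 → 4-byte form.
Continuation bytes all match 10xxxxxx. Payload decodes to 0x4A1.
But 0x4A1 < 0x10000, the minimum for a 4-byte sequence — this is an overlong encoding.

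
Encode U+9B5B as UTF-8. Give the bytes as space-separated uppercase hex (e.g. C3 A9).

U+9B5B = 0x9B5B = 39771 decimal. In range U+0800–U+FFFF → 3-byte form: 1110xxxx 10xxxxxx 10xxxxxx.
Binary (16 bits): 1001101101011011.
Split 4+6+6: 1001 | 101101 | 011011.
Byte 1: 11101001 = 0xE9.
Byte 2: 10101101 = 0xAD.
Byte 3: 10011011 = 0x9B.

E9 AD 9B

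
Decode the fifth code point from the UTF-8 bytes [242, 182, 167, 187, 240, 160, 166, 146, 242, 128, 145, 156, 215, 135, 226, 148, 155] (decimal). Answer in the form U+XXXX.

Offset 0: leading byte 0xF2 = 11110010 → 4-byte char #1 = F2 B6 A7 BB.
Offset 4: leading byte 0xF0 = 11110000 → 4-byte char #2 = F0 A0 A6 92.
Offset 8: leading byte 0xF2 = 11110010 → 4-byte char #3 = F2 80 91 9C.
Offset 12: leading byte 0xD7 = 11010111 → 2-byte char #4 = D7 87.
Offset 14: leading byte 0xE2 = 11100010 → 3-byte char #5 = E2 94 9B.
Leading byte 0xE2 = 11100010 matches 1110xxxx → 3-byte sequence.
Byte 1: 0xE2 = 11100010, payload 0010 (4 bits).
Byte 2: 0x94 = 10010100 (10xxxxxx ✓), payload 010100.
Byte 3: 0x9B = 10011011 (10xxxxxx ✓), payload 011011.
Concatenate: 0010010100011011 = 0x251B (16 bits → U+251B).

U+251B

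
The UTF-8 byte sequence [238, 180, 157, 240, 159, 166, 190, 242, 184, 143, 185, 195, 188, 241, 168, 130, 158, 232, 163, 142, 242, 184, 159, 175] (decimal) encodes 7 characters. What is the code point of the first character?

Offset 0: leading byte 0xEE = 11101110 → 3-byte char #1 = EE B4 9D.
Leading byte 0xEE = 11101110 matches 1110xxxx → 3-byte sequence.
Byte 1: 0xEE = 11101110, payload 1110 (4 bits).
Byte 2: 0xB4 = 10110100 (10xxxxxx ✓), payload 110100.
Byte 3: 0x9D = 10011101 (10xxxxxx ✓), payload 011101.
Concatenate: 1110110100011101 = 0xED1D (16 bits → U+ED1D).

U+ED1D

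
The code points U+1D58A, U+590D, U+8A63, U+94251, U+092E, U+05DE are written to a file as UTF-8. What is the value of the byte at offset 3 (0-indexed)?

0x8A

U+1D58A → 4-byte form F0 9D 96 8A at offsets 0–3.
Offset 3 falls in char 1's range; it's byte 4 of F0 9D 96 8A = 0x8A.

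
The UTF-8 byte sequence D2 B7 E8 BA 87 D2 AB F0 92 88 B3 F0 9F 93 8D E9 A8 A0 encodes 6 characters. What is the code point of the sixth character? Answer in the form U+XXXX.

U+9A20

Offset 0: leading byte 0xD2 = 11010010 → 2-byte char #1 = D2 B7.
Offset 2: leading byte 0xE8 = 11101000 → 3-byte char #2 = E8 BA 87.
Offset 5: leading byte 0xD2 = 11010010 → 2-byte char #3 = D2 AB.
Offset 7: leading byte 0xF0 = 11110000 → 4-byte char #4 = F0 92 88 B3.
Offset 11: leading byte 0xF0 = 11110000 → 4-byte char #5 = F0 9F 93 8D.
Offset 15: leading byte 0xE9 = 11101001 → 3-byte char #6 = E9 A8 A0.
Leading byte 0xE9 = 11101001 matches 1110xxxx → 3-byte sequence.
Byte 1: 0xE9 = 11101001, payload 1001 (4 bits).
Byte 2: 0xA8 = 10101000 (10xxxxxx ✓), payload 101000.
Byte 3: 0xA0 = 10100000 (10xxxxxx ✓), payload 100000.
Concatenate: 1001101000100000 = 0x9A20 (16 bits → U+9A20).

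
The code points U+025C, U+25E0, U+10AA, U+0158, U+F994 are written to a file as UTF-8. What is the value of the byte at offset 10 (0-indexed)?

0xEF

U+025C → 2-byte form C9 9C at offsets 0–1.
U+25E0 → 3-byte form E2 97 A0 at offsets 2–4.
U+10AA → 3-byte form E1 82 AA at offsets 5–7.
U+0158 → 2-byte form C5 98 at offsets 8–9.
U+F994 → 3-byte form EF A6 94 at offsets 10–12.
Offset 10 falls in char 5's range; it's byte 1 of EF A6 94 = 0xEF.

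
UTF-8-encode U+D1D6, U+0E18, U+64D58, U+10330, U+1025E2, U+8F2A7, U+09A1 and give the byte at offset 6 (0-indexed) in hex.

0xF1

U+D1D6 → 3-byte form ED 87 96 at offsets 0–2.
U+0E18 → 3-byte form E0 B8 98 at offsets 3–5.
U+64D58 → 4-byte form F1 A4 B5 98 at offsets 6–9.
Offset 6 falls in char 3's range; it's byte 1 of F1 A4 B5 98 = 0xF1.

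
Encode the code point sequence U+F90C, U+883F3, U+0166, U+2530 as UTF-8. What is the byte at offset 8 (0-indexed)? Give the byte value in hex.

0xA6

U+F90C → 3-byte form EF A4 8C at offsets 0–2.
U+883F3 → 4-byte form F2 88 8F B3 at offsets 3–6.
U+0166 → 2-byte form C5 A6 at offsets 7–8.
Offset 8 falls in char 3's range; it's byte 2 of C5 A6 = 0xA6.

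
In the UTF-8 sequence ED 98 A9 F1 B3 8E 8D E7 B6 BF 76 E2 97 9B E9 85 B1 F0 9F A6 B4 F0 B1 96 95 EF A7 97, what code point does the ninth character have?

Offset 0: leading byte 0xED = 11101101 → 3-byte char #1 = ED 98 A9.
Offset 3: leading byte 0xF1 = 11110001 → 4-byte char #2 = F1 B3 8E 8D.
Offset 7: leading byte 0xE7 = 11100111 → 3-byte char #3 = E7 B6 BF.
Offset 10: leading byte 0x76 = 01110110 → 1-byte char #4 = 76.
Offset 11: leading byte 0xE2 = 11100010 → 3-byte char #5 = E2 97 9B.
Offset 14: leading byte 0xE9 = 11101001 → 3-byte char #6 = E9 85 B1.
Offset 17: leading byte 0xF0 = 11110000 → 4-byte char #7 = F0 9F A6 B4.
Offset 21: leading byte 0xF0 = 11110000 → 4-byte char #8 = F0 B1 96 95.
Offset 25: leading byte 0xEF = 11101111 → 3-byte char #9 = EF A7 97.
Leading byte 0xEF = 11101111 matches 1110xxxx → 3-byte sequence.
Byte 1: 0xEF = 11101111, payload 1111 (4 bits).
Byte 2: 0xA7 = 10100111 (10xxxxxx ✓), payload 100111.
Byte 3: 0x97 = 10010111 (10xxxxxx ✓), payload 010111.
Concatenate: 1111100111010111 = 0xF9D7 (16 bits → U+F9D7).

U+F9D7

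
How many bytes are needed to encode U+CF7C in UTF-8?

3

U+CF7C = 0xCF7C. UTF-8 uses 1 byte below 0x80, 2 below 0x800, 3 below 0x10000, 4 up to 0x10FFFF. 0xCF7C is in U+0800–U+FFFF → 3 bytes.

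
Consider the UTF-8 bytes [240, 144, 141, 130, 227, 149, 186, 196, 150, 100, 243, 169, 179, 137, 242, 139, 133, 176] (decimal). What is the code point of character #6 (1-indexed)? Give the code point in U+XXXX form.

Offset 0: leading byte 0xF0 = 11110000 → 4-byte char #1 = F0 90 8D 82.
Offset 4: leading byte 0xE3 = 11100011 → 3-byte char #2 = E3 95 BA.
Offset 7: leading byte 0xC4 = 11000100 → 2-byte char #3 = C4 96.
Offset 9: leading byte 0x64 = 01100100 → 1-byte char #4 = 64.
Offset 10: leading byte 0xF3 = 11110011 → 4-byte char #5 = F3 A9 B3 89.
Offset 14: leading byte 0xF2 = 11110010 → 4-byte char #6 = F2 8B 85 B0.
Leading byte 0xF2 = 11110010 matches 11110xxx → 4-byte sequence.
Byte 1: 0xF2 = 11110010, payload 010 (3 bits).
Byte 2: 0x8B = 10001011 (10xxxxxx ✓), payload 001011.
Byte 3: 0x85 = 10000101 (10xxxxxx ✓), payload 000101.
Byte 4: 0xB0 = 10110000 (10xxxxxx ✓), payload 110000.
Concatenate: 010001011000101110000 = 0x8B170 (21 bits → U+8B170).

U+8B170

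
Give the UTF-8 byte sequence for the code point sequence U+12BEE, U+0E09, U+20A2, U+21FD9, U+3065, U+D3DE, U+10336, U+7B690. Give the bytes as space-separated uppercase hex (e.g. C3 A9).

U+12BEE: 4-byte form → F0 92 AF AE.
U+0E09: 3-byte form → E0 B8 89.
U+20A2: 3-byte form → E2 82 A2.
U+21FD9: 4-byte form → F0 A1 BF 99.
U+3065: 3-byte form → E3 81 A5.
U+D3DE: 3-byte form → ED 8F 9E.
U+10336: 4-byte form → F0 90 8C B6.
U+7B690: 4-byte form → F1 BB 9A 90.
Concatenated (28 bytes): F0 92 AF AE E0 B8 89 E2 82 A2 F0 A1 BF 99 E3 81 A5 ED 8F 9E F0 90 8C B6 F1 BB 9A 90.

F0 92 AF AE E0 B8 89 E2 82 A2 F0 A1 BF 99 E3 81 A5 ED 8F 9E F0 90 8C B6 F1 BB 9A 90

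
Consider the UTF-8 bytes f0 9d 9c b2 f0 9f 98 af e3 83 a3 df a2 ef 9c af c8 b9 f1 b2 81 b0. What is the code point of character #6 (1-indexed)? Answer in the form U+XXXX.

U+0239

Offset 0: leading byte 0xF0 = 11110000 → 4-byte char #1 = F0 9D 9C B2.
Offset 4: leading byte 0xF0 = 11110000 → 4-byte char #2 = F0 9F 98 AF.
Offset 8: leading byte 0xE3 = 11100011 → 3-byte char #3 = E3 83 A3.
Offset 11: leading byte 0xDF = 11011111 → 2-byte char #4 = DF A2.
Offset 13: leading byte 0xEF = 11101111 → 3-byte char #5 = EF 9C AF.
Offset 16: leading byte 0xC8 = 11001000 → 2-byte char #6 = C8 B9.
Leading byte 0xC8 = 11001000 matches 110xxxxx → 2-byte sequence.
Byte 1: 0xC8 = 11001000, payload 01000 (5 bits).
Byte 2: 0xB9 = 10111001 (10xxxxxx ✓), payload 111001.
Concatenate: 01000111001 = 0x239 (11 bits → U+0239).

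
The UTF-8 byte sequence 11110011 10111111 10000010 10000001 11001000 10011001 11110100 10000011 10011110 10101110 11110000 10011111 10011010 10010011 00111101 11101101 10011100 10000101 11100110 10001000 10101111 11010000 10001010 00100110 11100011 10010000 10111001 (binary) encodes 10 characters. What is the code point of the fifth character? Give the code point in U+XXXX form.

U+003D

Offset 0: leading byte 0xF3 = 11110011 → 4-byte char #1 = F3 BF 82 81.
Offset 4: leading byte 0xC8 = 11001000 → 2-byte char #2 = C8 99.
Offset 6: leading byte 0xF4 = 11110100 → 4-byte char #3 = F4 83 9E AE.
Offset 10: leading byte 0xF0 = 11110000 → 4-byte char #4 = F0 9F 9A 93.
Offset 14: leading byte 0x3D = 00111101 → 1-byte char #5 = 3D.
Leading byte 0x3D = 00111101 matches 0xxxxxxx → 1-byte sequence.
Byte 1: 0x3D = 00111101, payload 0111101 (7 bits).
Concatenate: 0111101 = 0x3D (7 bits → U+003D).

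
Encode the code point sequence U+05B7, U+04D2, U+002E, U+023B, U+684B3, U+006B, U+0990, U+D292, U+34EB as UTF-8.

U+05B7: 2-byte form → D6 B7.
U+04D2: 2-byte form → D3 92.
U+002E: 1-byte form → 2E.
U+023B: 2-byte form → C8 BB.
U+684B3: 4-byte form → F1 A8 92 B3.
U+006B: 1-byte form → 6B.
U+0990: 3-byte form → E0 A6 90.
U+D292: 3-byte form → ED 8A 92.
U+34EB: 3-byte form → E3 93 AB.
Concatenated (21 bytes): D6 B7 D3 92 2E C8 BB F1 A8 92 B3 6B E0 A6 90 ED 8A 92 E3 93 AB.

D6 B7 D3 92 2E C8 BB F1 A8 92 B3 6B E0 A6 90 ED 8A 92 E3 93 AB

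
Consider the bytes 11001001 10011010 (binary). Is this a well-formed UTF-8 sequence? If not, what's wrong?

Leading byte 0xC9 = 11001001 → 2-byte form.
Continuation bytes 0x9A=10011010 all match 10xxxxxx.
Decoded value 0x25A is ≥ 0x80 (shortest form) and not a surrogate.

valid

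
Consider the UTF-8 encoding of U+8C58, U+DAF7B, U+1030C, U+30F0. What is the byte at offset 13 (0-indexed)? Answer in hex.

U+8C58 → 3-byte form E8 B1 98 at offsets 0–2.
U+DAF7B → 4-byte form F3 9A BD BB at offsets 3–6.
U+1030C → 4-byte form F0 90 8C 8C at offsets 7–10.
U+30F0 → 3-byte form E3 83 B0 at offsets 11–13.
Offset 13 falls in char 4's range; it's byte 3 of E3 83 B0 = 0xB0.

0xB0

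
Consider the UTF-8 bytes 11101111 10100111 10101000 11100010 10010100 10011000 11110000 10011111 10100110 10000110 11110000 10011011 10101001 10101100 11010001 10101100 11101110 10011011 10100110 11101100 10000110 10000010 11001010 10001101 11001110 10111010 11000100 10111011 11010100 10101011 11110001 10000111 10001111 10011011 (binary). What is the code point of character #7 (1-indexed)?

Offset 0: leading byte 0xEF = 11101111 → 3-byte char #1 = EF A7 A8.
Offset 3: leading byte 0xE2 = 11100010 → 3-byte char #2 = E2 94 98.
Offset 6: leading byte 0xF0 = 11110000 → 4-byte char #3 = F0 9F A6 86.
Offset 10: leading byte 0xF0 = 11110000 → 4-byte char #4 = F0 9B A9 AC.
Offset 14: leading byte 0xD1 = 11010001 → 2-byte char #5 = D1 AC.
Offset 16: leading byte 0xEE = 11101110 → 3-byte char #6 = EE 9B A6.
Offset 19: leading byte 0xEC = 11101100 → 3-byte char #7 = EC 86 82.
Leading byte 0xEC = 11101100 matches 1110xxxx → 3-byte sequence.
Byte 1: 0xEC = 11101100, payload 1100 (4 bits).
Byte 2: 0x86 = 10000110 (10xxxxxx ✓), payload 000110.
Byte 3: 0x82 = 10000010 (10xxxxxx ✓), payload 000010.
Concatenate: 1100000110000010 = 0xC182 (16 bits → U+C182).

U+C182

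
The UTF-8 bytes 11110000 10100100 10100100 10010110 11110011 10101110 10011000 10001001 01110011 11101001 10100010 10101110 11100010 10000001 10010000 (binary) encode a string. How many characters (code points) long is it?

Byte at offset 0: 0xF0 = 11110000 → 4-byte char (#1). Advance 4.
Byte at offset 4: 0xF3 = 11110011 → 4-byte char (#2). Advance 4.
Byte at offset 8: 0x73 = 01110011 → 1-byte char (#3). Advance 1.
Byte at offset 9: 0xE9 = 11101001 → 3-byte char (#4). Advance 3.
Byte at offset 12: 0xE2 = 11100010 → 3-byte char (#5). Advance 3.
Reached end at offset 15 after 5 code points.

5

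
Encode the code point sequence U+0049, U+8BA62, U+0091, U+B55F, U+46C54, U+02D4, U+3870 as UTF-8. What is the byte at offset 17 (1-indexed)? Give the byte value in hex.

1-indexed offset 17 is 0-indexed offset 16.
U+0049 → 1-byte form 49 at offsets 0–0.
U+8BA62 → 4-byte form F2 8B A9 A2 at offsets 1–4.
U+0091 → 2-byte form C2 91 at offsets 5–6.
U+B55F → 3-byte form EB 95 9F at offsets 7–9.
U+46C54 → 4-byte form F1 86 B1 94 at offsets 10–13.
U+02D4 → 2-byte form CB 94 at offsets 14–15.
U+3870 → 3-byte form E3 A1 B0 at offsets 16–18.
Offset 16 falls in char 7's range; it's byte 1 of E3 A1 B0 = 0xE3.

0xE3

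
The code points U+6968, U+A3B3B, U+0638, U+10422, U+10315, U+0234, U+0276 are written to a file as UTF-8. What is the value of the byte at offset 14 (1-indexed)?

0xF0

1-indexed offset 14 is 0-indexed offset 13.
U+6968 → 3-byte form E6 A5 A8 at offsets 0–2.
U+A3B3B → 4-byte form F2 A3 AC BB at offsets 3–6.
U+0638 → 2-byte form D8 B8 at offsets 7–8.
U+10422 → 4-byte form F0 90 90 A2 at offsets 9–12.
U+10315 → 4-byte form F0 90 8C 95 at offsets 13–16.
Offset 13 falls in char 5's range; it's byte 1 of F0 90 8C 95 = 0xF0.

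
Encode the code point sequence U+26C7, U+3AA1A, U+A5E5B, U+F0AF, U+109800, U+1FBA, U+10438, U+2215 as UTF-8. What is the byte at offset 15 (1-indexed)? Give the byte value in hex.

0xF4

1-indexed offset 15 is 0-indexed offset 14.
U+26C7 → 3-byte form E2 9B 87 at offsets 0–2.
U+3AA1A → 4-byte form F0 BA A8 9A at offsets 3–6.
U+A5E5B → 4-byte form F2 A5 B9 9B at offsets 7–10.
U+F0AF → 3-byte form EF 82 AF at offsets 11–13.
U+109800 → 4-byte form F4 89 A0 80 at offsets 14–17.
Offset 14 falls in char 5's range; it's byte 1 of F4 89 A0 80 = 0xF4.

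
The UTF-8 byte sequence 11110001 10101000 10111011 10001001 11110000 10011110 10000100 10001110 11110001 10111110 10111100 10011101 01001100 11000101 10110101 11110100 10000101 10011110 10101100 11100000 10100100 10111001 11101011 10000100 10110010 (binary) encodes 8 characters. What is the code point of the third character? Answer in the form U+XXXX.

U+7EF1D

Offset 0: leading byte 0xF1 = 11110001 → 4-byte char #1 = F1 A8 BB 89.
Offset 4: leading byte 0xF0 = 11110000 → 4-byte char #2 = F0 9E 84 8E.
Offset 8: leading byte 0xF1 = 11110001 → 4-byte char #3 = F1 BE BC 9D.
Leading byte 0xF1 = 11110001 matches 11110xxx → 4-byte sequence.
Byte 1: 0xF1 = 11110001, payload 001 (3 bits).
Byte 2: 0xBE = 10111110 (10xxxxxx ✓), payload 111110.
Byte 3: 0xBC = 10111100 (10xxxxxx ✓), payload 111100.
Byte 4: 0x9D = 10011101 (10xxxxxx ✓), payload 011101.
Concatenate: 001111110111100011101 = 0x7EF1D (21 bits → U+7EF1D).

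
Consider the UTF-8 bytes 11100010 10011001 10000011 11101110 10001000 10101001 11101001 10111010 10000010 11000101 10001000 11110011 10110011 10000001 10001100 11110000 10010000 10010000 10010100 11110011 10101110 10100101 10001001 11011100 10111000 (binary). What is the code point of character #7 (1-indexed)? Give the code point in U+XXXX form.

Offset 0: leading byte 0xE2 = 11100010 → 3-byte char #1 = E2 99 83.
Offset 3: leading byte 0xEE = 11101110 → 3-byte char #2 = EE 88 A9.
Offset 6: leading byte 0xE9 = 11101001 → 3-byte char #3 = E9 BA 82.
Offset 9: leading byte 0xC5 = 11000101 → 2-byte char #4 = C5 88.
Offset 11: leading byte 0xF3 = 11110011 → 4-byte char #5 = F3 B3 81 8C.
Offset 15: leading byte 0xF0 = 11110000 → 4-byte char #6 = F0 90 90 94.
Offset 19: leading byte 0xF3 = 11110011 → 4-byte char #7 = F3 AE A5 89.
Leading byte 0xF3 = 11110011 matches 11110xxx → 4-byte sequence.
Byte 1: 0xF3 = 11110011, payload 011 (3 bits).
Byte 2: 0xAE = 10101110 (10xxxxxx ✓), payload 101110.
Byte 3: 0xA5 = 10100101 (10xxxxxx ✓), payload 100101.
Byte 4: 0x89 = 10001001 (10xxxxxx ✓), payload 001001.
Concatenate: 011101110100101001001 = 0xEE949 (21 bits → U+EE949).

U+EE949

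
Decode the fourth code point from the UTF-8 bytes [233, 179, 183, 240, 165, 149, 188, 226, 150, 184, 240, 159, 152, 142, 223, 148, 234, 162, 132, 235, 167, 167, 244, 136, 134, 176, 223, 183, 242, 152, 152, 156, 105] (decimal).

Offset 0: leading byte 0xE9 = 11101001 → 3-byte char #1 = E9 B3 B7.
Offset 3: leading byte 0xF0 = 11110000 → 4-byte char #2 = F0 A5 95 BC.
Offset 7: leading byte 0xE2 = 11100010 → 3-byte char #3 = E2 96 B8.
Offset 10: leading byte 0xF0 = 11110000 → 4-byte char #4 = F0 9F 98 8E.
Leading byte 0xF0 = 11110000 matches 11110xxx → 4-byte sequence.
Byte 1: 0xF0 = 11110000, payload 000 (3 bits).
Byte 2: 0x9F = 10011111 (10xxxxxx ✓), payload 011111.
Byte 3: 0x98 = 10011000 (10xxxxxx ✓), payload 011000.
Byte 4: 0x8E = 10001110 (10xxxxxx ✓), payload 001110.
Concatenate: 000011111011000001110 = 0x1F60E (21 bits → U+1F60E).

U+1F60E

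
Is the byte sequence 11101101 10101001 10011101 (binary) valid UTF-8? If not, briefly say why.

invalid (encodes a surrogate (U+D800–U+DFFF))

Structurally a 3-byte sequence; payload = 0xDA5D.
But 0xDA5D is in U+D800–U+DFFF, the surrogate range. Surrogates are not Unicode scalar values and are forbidden in UTF-8.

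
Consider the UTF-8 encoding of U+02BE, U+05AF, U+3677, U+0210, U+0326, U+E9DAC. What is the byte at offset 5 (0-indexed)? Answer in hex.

0x99

U+02BE → 2-byte form CA BE at offsets 0–1.
U+05AF → 2-byte form D6 AF at offsets 2–3.
U+3677 → 3-byte form E3 99 B7 at offsets 4–6.
Offset 5 falls in char 3's range; it's byte 2 of E3 99 B7 = 0x99.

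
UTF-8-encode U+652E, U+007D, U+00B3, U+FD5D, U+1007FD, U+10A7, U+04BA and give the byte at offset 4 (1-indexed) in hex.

1-indexed offset 4 is 0-indexed offset 3.
U+652E → 3-byte form E6 94 AE at offsets 0–2.
U+007D → 1-byte form 7D at offsets 3–3.
Offset 3 falls in char 2's range; it's byte 1 of 7D = 0x7D.

0x7D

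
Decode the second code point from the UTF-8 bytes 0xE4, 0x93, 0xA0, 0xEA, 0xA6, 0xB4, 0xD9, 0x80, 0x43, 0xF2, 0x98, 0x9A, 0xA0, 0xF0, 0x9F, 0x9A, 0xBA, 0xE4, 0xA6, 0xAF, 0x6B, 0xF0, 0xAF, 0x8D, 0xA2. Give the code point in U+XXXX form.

U+A9B4

Offset 0: leading byte 0xE4 = 11100100 → 3-byte char #1 = E4 93 A0.
Offset 3: leading byte 0xEA = 11101010 → 3-byte char #2 = EA A6 B4.
Leading byte 0xEA = 11101010 matches 1110xxxx → 3-byte sequence.
Byte 1: 0xEA = 11101010, payload 1010 (4 bits).
Byte 2: 0xA6 = 10100110 (10xxxxxx ✓), payload 100110.
Byte 3: 0xB4 = 10110100 (10xxxxxx ✓), payload 110100.
Concatenate: 1010100110110100 = 0xA9B4 (16 bits → U+A9B4).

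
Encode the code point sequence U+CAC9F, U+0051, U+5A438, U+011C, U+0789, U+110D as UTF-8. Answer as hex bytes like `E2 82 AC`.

U+CAC9F: 4-byte form → F3 8A B2 9F.
U+0051: 1-byte form → 51.
U+5A438: 4-byte form → F1 9A 90 B8.
U+011C: 2-byte form → C4 9C.
U+0789: 2-byte form → DE 89.
U+110D: 3-byte form → E1 84 8D.
Concatenated (16 bytes): F3 8A B2 9F 51 F1 9A 90 B8 C4 9C DE 89 E1 84 8D.

F3 8A B2 9F 51 F1 9A 90 B8 C4 9C DE 89 E1 84 8D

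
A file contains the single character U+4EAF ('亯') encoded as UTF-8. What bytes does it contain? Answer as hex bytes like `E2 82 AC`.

E4 BA AF

U+4EAF = 0x4EAF = 20143 decimal. In range U+0800–U+FFFF → 3-byte form: 1110xxxx 10xxxxxx 10xxxxxx.
Binary (16 bits): 0100111010101111.
Split 4+6+6: 0100 | 111010 | 101111.
Byte 1: 11100100 = 0xE4.
Byte 2: 10111010 = 0xBA.
Byte 3: 10101111 = 0xAF.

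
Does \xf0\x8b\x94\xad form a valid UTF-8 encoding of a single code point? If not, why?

Leading byte 0xF0 = 11110000 → 4-byte form.
Continuation bytes all match 10xxxxxx. Payload decodes to 0xB52D.
But 0xB52D < 0x10000, the minimum for a 4-byte sequence — this is an overlong encoding.

invalid (overlong encoding)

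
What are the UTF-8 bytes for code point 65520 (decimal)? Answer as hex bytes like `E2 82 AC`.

EF BF B0

U+FFF0 = 0xFFF0 = 65520 decimal. In range U+0800–U+FFFF → 3-byte form: 1110xxxx 10xxxxxx 10xxxxxx.
Binary (16 bits): 1111111111110000.
Split 4+6+6: 1111 | 111111 | 110000.
Byte 1: 11101111 = 0xEF.
Byte 2: 10111111 = 0xBF.
Byte 3: 10110000 = 0xB0.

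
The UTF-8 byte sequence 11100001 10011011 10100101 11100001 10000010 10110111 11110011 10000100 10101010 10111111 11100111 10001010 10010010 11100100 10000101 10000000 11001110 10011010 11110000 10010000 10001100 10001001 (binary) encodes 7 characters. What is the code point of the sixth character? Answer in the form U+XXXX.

Offset 0: leading byte 0xE1 = 11100001 → 3-byte char #1 = E1 9B A5.
Offset 3: leading byte 0xE1 = 11100001 → 3-byte char #2 = E1 82 B7.
Offset 6: leading byte 0xF3 = 11110011 → 4-byte char #3 = F3 84 AA BF.
Offset 10: leading byte 0xE7 = 11100111 → 3-byte char #4 = E7 8A 92.
Offset 13: leading byte 0xE4 = 11100100 → 3-byte char #5 = E4 85 80.
Offset 16: leading byte 0xCE = 11001110 → 2-byte char #6 = CE 9A.
Leading byte 0xCE = 11001110 matches 110xxxxx → 2-byte sequence.
Byte 1: 0xCE = 11001110, payload 01110 (5 bits).
Byte 2: 0x9A = 10011010 (10xxxxxx ✓), payload 011010.
Concatenate: 01110011010 = 0x39A (11 bits → U+039A).

U+039A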